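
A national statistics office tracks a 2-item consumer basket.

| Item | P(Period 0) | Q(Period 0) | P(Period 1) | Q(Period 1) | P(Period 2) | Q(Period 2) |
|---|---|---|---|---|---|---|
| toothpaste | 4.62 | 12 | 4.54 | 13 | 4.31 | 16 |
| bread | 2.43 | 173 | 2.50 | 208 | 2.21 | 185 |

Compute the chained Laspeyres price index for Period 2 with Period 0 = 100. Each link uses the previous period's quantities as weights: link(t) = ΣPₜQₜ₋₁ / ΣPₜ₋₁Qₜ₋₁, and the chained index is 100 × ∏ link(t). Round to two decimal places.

Link Period 0→Period 1:
ΣP(Period 1)Q(Period 0) = 4.54×12 + 2.50×173 = 54.48 + 432.5 = 486.98
ΣP(Period 0)Q(Period 0) = 4.62×12 + 2.43×173 = 55.44 + 420.39 = 475.83
link = 486.98/475.83 = 1.023433
Link Period 1→Period 2:
ΣP(Period 2)Q(Period 1) = 4.31×13 + 2.21×208 = 56.03 + 459.68 = 515.71
ΣP(Period 1)Q(Period 1) = 4.54×13 + 2.50×208 = 59.02 + 520 = 579.02
link = 515.71/579.02 = 0.890660
Chained index = 100 × 1.023433 × 0.890660 = 91.1531

91.15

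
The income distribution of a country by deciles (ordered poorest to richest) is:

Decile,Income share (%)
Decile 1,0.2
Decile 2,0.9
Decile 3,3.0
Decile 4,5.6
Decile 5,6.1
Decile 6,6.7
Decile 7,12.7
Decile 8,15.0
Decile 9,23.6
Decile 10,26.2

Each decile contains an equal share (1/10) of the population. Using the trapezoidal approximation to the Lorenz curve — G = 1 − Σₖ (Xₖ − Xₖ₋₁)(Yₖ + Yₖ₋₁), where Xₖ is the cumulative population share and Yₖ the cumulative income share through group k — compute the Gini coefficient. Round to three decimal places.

Cumulative income shares Yₖ: 0.0020, 0.0110, 0.0410, 0.0970, 0.1580, 0.2250, 0.3520, 0.5020, 0.7380, 1.0000
Σ (Xₖ−Xₖ₋₁)(Yₖ+Yₖ₋₁) = (1/10)(0.0020+0.0000) + (1/10)(0.0110+0.0020) + (1/10)(0.0410+0.0110) + (1/10)(0.0970+0.0410) + (1/10)(0.1580+0.0970) + (1/10)(0.2250+0.1580) + (1/10)(0.3520+0.2250) + (1/10)(0.5020+0.3520) + (1/10)(0.7380+0.5020) + (1/10)(1.0000+0.7380)
  = 0.0002 + 0.0013 + 0.0052 + 0.0138 + 0.0255 + 0.0383 + 0.0577 + 0.0854 + 0.1240 + 0.1738 = 0.5252
G = 1 − 0.5252 = 0.4748

0.475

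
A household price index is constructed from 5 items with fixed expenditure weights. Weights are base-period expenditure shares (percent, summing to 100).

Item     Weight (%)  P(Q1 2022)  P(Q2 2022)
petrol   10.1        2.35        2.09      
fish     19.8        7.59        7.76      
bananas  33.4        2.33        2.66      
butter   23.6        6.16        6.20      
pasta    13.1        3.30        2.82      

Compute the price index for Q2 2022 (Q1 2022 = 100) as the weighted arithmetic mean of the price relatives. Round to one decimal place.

petrol: 10.1 × (2.09/2.35) = 10.1 × 0.889362 = 8.9826
fish: 19.8 × (7.76/7.59) = 19.8 × 1.022398 = 20.2435
bananas: 33.4 × (2.66/2.33) = 33.4 × 1.141631 = 38.1305
butter: 23.6 × (6.20/6.16) = 23.6 × 1.006494 = 23.7532
pasta: 13.1 × (2.82/3.30) = 13.1 × 0.854545 = 11.1945
Index = Σ wᵢ·(p₁ᵢ/p₀ᵢ) = 8.9826 + 20.2435 + 38.1305 + 23.7532 + 11.1945 = 102.3043

102.3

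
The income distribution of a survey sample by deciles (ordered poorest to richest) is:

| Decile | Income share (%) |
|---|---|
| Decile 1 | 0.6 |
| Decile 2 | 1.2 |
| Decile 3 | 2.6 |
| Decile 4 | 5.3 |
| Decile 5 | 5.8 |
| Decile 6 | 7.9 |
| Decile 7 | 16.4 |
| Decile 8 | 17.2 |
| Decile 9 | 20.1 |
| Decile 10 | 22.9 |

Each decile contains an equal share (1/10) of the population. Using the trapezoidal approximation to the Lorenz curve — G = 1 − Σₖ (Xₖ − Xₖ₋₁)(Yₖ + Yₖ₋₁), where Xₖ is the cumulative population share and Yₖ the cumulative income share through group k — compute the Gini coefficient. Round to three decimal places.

0.441

Cumulative income shares Yₖ: 0.0060, 0.0180, 0.0440, 0.0970, 0.1550, 0.2340, 0.3980, 0.5700, 0.7710, 1.0000
Σ (Xₖ−Xₖ₋₁)(Yₖ+Yₖ₋₁) = (1/10)(0.0060+0.0000) + (1/10)(0.0180+0.0060) + (1/10)(0.0440+0.0180) + (1/10)(0.0970+0.0440) + (1/10)(0.1550+0.0970) + (1/10)(0.2340+0.1550) + (1/10)(0.3980+0.2340) + (1/10)(0.5700+0.3980) + (1/10)(0.7710+0.5700) + (1/10)(1.0000+0.7710)
  = 0.0006 + 0.0024 + 0.0062 + 0.0141 + 0.0252 + 0.0389 + 0.0632 + 0.0968 + 0.1341 + 0.1771 = 0.5586
G = 1 − 0.5586 = 0.4414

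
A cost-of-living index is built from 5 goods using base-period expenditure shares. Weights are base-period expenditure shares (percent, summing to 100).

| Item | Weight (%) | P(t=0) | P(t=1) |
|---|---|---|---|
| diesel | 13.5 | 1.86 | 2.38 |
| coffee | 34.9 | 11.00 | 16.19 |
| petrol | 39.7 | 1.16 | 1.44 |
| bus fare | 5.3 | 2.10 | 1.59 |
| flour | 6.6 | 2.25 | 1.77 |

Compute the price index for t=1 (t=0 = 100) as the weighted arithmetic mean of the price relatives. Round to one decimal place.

127.1

diesel: 13.5 × (2.38/1.86) = 13.5 × 1.279570 = 17.2742
coffee: 34.9 × (16.19/11.00) = 34.9 × 1.471818 = 51.3665
petrol: 39.7 × (1.44/1.16) = 39.7 × 1.241379 = 49.2828
bus fare: 5.3 × (1.59/2.10) = 5.3 × 0.757143 = 4.0129
flour: 6.6 × (1.77/2.25) = 6.6 × 0.786667 = 5.1920
Index = Σ wᵢ·(p₁ᵢ/p₀ᵢ) = 17.2742 + 51.3665 + 49.2828 + 4.0129 + 5.1920 = 127.1283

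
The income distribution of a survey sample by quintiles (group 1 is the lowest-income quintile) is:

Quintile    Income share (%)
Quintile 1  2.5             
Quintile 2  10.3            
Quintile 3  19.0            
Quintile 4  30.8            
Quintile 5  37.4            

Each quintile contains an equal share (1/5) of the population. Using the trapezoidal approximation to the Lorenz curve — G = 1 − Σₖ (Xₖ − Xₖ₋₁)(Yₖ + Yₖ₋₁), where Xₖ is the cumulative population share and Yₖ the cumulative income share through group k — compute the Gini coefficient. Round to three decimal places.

Cumulative income shares Yₖ: 0.0250, 0.1280, 0.3180, 0.6260, 1.0000
Σ (Xₖ−Xₖ₋₁)(Yₖ+Yₖ₋₁) = (1/5)(0.0250+0.0000) + (1/5)(0.1280+0.0250) + (1/5)(0.3180+0.1280) + (1/5)(0.6260+0.3180) + (1/5)(1.0000+0.6260)
  = 0.0050 + 0.0306 + 0.0892 + 0.1888 + 0.3252 = 0.6388
G = 1 − 0.6388 = 0.3612

0.361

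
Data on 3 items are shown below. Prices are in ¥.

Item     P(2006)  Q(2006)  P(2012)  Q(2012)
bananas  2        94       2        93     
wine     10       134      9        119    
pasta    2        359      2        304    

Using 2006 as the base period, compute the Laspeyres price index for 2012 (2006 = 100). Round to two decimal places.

94.03

Laspeyres price index uses base-period quantities as weights.
ΣP(2012)·Q(2006) = 2×94 + 9×134 + 2×359 = 188 + 1206 + 718 = 2112
ΣP(2006)·Q(2006) = 2×94 + 10×134 + 2×359 = 188 + 1340 + 718 = 2246
Index = 2112 / 2246 × 100 = 94.0338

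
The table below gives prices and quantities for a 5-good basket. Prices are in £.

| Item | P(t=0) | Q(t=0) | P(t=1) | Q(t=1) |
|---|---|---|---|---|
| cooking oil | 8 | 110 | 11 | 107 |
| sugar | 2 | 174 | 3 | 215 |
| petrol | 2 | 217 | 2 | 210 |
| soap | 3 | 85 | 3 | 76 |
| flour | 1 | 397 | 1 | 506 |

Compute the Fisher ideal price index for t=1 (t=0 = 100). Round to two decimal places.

Laspeyres component (base-period weights):
ΣP(t=1)Q(t=0) = 11×110 + 3×174 + 2×217 + 3×85 + 1×397 = 1210 + 522 + 434 + 255 + 397 = 2818
ΣP(t=0)Q(t=0) = 8×110 + 2×174 + 2×217 + 3×85 + 1×397 = 880 + 348 + 434 + 255 + 397 = 2314
L = 2818 / 2314 × 100 = 121.7805
Paasche component (current-period weights):
ΣP(t=1)Q(t=1) = 11×107 + 3×215 + 2×210 + 3×76 + 1×506 = 1177 + 645 + 420 + 228 + 506 = 2976
ΣP(t=0)Q(t=1) = 8×107 + 2×215 + 2×210 + 3×76 + 1×506 = 856 + 430 + 420 + 228 + 506 = 2440
P = 2976 / 2440 × 100 = 121.9672
Fisher = √(L × P) = √(121.7805 × 121.9672) = 121.8738

121.87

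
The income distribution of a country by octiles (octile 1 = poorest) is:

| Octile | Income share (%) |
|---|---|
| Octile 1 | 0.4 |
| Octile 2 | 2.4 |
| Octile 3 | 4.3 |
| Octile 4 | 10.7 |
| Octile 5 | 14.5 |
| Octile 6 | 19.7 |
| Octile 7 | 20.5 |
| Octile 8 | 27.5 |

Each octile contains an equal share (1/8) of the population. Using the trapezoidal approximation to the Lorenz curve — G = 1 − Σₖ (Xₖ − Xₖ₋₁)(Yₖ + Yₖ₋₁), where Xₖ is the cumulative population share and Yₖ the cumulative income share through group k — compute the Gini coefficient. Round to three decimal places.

0.413

Cumulative income shares Yₖ: 0.0040, 0.0280, 0.0710, 0.1780, 0.3230, 0.5200, 0.7250, 1.0000
Σ (Xₖ−Xₖ₋₁)(Yₖ+Yₖ₋₁) = (1/8)(0.0040+0.0000) + (1/8)(0.0280+0.0040) + (1/8)(0.0710+0.0280) + (1/8)(0.1780+0.0710) + (1/8)(0.3230+0.1780) + (1/8)(0.5200+0.3230) + (1/8)(0.7250+0.5200) + (1/8)(1.0000+0.7250)
  = 0.0005 + 0.0040 + 0.0124 + 0.0311 + 0.0626 + 0.1054 + 0.1556 + 0.2156 = 0.5872
G = 1 − 0.5872 = 0.4128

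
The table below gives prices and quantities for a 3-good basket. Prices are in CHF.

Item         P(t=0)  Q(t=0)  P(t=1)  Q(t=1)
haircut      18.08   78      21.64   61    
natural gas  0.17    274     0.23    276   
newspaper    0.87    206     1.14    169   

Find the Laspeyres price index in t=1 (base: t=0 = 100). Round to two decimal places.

Laspeyres price index uses base-period quantities as weights.
ΣP(t=1)·Q(t=0) = 21.64×78 + 0.23×274 + 1.14×206 = 1687.92 + 63.02 + 234.84 = 1985.78
ΣP(t=0)·Q(t=0) = 18.08×78 + 0.17×274 + 0.87×206 = 1410.24 + 46.58 + 179.22 = 1636.04
Index = 1985.78 / 1636.04 × 100 = 121.3772

121.38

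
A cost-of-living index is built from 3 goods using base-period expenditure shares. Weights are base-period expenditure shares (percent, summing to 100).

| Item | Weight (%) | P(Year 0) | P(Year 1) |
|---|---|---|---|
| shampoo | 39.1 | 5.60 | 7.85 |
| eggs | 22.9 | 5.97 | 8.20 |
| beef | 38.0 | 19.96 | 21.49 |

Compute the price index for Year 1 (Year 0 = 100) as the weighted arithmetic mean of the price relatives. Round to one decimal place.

shampoo: 39.1 × (7.85/5.60) = 39.1 × 1.401786 = 54.8098
eggs: 22.9 × (8.20/5.97) = 22.9 × 1.373534 = 31.4539
beef: 38.0 × (21.49/19.96) = 38.0 × 1.076653 = 40.9128
Index = Σ wᵢ·(p₁ᵢ/p₀ᵢ) = 54.8098 + 31.4539 + 40.9128 = 127.1766

127.2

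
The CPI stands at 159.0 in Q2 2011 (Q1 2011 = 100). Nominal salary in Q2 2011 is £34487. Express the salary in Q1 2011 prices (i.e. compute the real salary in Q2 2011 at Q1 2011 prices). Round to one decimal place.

Real = Nominal ÷ (Index/100) = 34487 ÷ (159.0/100)
     = 34487 ÷ 1.590 = 21689.9371

21689.9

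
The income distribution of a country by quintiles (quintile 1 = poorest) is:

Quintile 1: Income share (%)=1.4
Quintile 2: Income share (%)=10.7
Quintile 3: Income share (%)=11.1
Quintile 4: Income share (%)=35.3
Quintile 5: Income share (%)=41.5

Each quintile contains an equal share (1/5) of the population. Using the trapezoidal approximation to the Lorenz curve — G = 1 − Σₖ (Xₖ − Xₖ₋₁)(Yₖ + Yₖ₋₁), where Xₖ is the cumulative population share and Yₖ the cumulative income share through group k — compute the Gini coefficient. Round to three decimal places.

Cumulative income shares Yₖ: 0.0140, 0.1210, 0.2320, 0.5850, 1.0000
Σ (Xₖ−Xₖ₋₁)(Yₖ+Yₖ₋₁) = (1/5)(0.0140+0.0000) + (1/5)(0.1210+0.0140) + (1/5)(0.2320+0.1210) + (1/5)(0.5850+0.2320) + (1/5)(1.0000+0.5850)
  = 0.0028 + 0.0270 + 0.0706 + 0.1634 + 0.3170 = 0.5808
G = 1 − 0.5808 = 0.4192

0.419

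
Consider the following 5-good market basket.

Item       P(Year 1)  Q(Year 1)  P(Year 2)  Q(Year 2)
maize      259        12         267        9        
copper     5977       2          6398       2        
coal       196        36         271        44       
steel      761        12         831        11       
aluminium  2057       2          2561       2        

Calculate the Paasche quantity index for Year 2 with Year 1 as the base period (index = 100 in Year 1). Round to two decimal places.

101.31

Paasche quantity index uses current-period prices as weights.
ΣP(Year 2)·Q(Year 2) = 267×9 + 6398×2 + 271×44 + 831×11 + 2561×2 = 2403 + 12796 + 11924 + 9141 + 5122 = 41386
ΣP(Year 2)·Q(Year 1) = 267×12 + 6398×2 + 271×36 + 831×12 + 2561×2 = 3204 + 12796 + 9756 + 9972 + 5122 = 40850
Index = 41386 / 40850 × 100 = 101.3121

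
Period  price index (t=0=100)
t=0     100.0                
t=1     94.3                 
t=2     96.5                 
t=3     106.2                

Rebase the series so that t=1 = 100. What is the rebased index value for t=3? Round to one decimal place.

Rebased(t=3) = 106.2 / 94.3 × 100 = 112.6193

112.6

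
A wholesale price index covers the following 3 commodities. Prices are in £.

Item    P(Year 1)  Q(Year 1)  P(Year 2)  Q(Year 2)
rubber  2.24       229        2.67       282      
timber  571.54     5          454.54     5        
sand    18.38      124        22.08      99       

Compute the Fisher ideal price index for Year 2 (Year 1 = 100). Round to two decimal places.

Laspeyres component (base-period weights):
ΣP(Year 2)Q(Year 1) = 2.67×229 + 454.54×5 + 22.08×124 = 611.43 + 2272.7 + 2737.92 = 5622.05
ΣP(Year 1)Q(Year 1) = 2.24×229 + 571.54×5 + 18.38×124 = 512.96 + 2857.7 + 2279.12 = 5649.78
L = 5622.05 / 5649.78 × 100 = 99.5092
Paasche component (current-period weights):
ΣP(Year 2)Q(Year 2) = 2.67×282 + 454.54×5 + 22.08×99 = 752.94 + 2272.7 + 2185.92 = 5211.56
ΣP(Year 1)Q(Year 2) = 2.24×282 + 571.54×5 + 18.38×99 = 631.68 + 2857.7 + 1819.62 = 5309
P = 5211.56 / 5309 × 100 = 98.1646
Fisher = √(L × P) = √(99.5092 × 98.1646) = 98.8346

98.83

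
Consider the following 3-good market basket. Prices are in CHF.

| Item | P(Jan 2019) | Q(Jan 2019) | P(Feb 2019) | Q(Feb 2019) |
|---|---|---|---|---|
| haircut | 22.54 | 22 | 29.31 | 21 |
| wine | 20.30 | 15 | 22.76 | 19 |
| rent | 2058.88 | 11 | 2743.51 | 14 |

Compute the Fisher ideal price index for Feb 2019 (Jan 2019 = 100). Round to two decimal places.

132.92

Laspeyres component (base-period weights):
ΣP(Feb 2019)Q(Jan 2019) = 29.31×22 + 22.76×15 + 2743.51×11 = 644.82 + 341.4 + 30178.61 = 31164.83
ΣP(Jan 2019)Q(Jan 2019) = 22.54×22 + 20.30×15 + 2058.88×11 = 495.88 + 304.5 + 22647.68 = 23448.06
L = 31164.83 / 23448.06 × 100 = 132.9101
Paasche component (current-period weights):
ΣP(Feb 2019)Q(Feb 2019) = 29.31×21 + 22.76×19 + 2743.51×14 = 615.51 + 432.44 + 38409.14 = 39457.09
ΣP(Jan 2019)Q(Feb 2019) = 22.54×21 + 20.30×19 + 2058.88×14 = 473.34 + 385.7 + 28824.32 = 29683.36
P = 39457.09 / 29683.36 × 100 = 132.9266
Fisher = √(L × P) = √(132.9101 × 132.9266) = 132.9183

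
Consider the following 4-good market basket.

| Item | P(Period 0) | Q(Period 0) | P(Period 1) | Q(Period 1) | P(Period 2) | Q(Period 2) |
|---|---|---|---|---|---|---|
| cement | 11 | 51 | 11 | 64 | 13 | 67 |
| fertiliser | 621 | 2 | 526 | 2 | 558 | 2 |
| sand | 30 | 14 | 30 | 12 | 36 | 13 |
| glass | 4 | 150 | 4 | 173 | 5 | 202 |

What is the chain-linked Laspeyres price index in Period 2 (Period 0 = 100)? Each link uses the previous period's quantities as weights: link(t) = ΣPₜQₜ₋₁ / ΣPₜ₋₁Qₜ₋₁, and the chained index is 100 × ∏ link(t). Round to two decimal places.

Link Period 0→Period 1:
ΣP(Period 1)Q(Period 0) = 11×51 + 526×2 + 30×14 + 4×150 = 561 + 1052 + 420 + 600 = 2633
ΣP(Period 0)Q(Period 0) = 11×51 + 621×2 + 30×14 + 4×150 = 561 + 1242 + 420 + 600 = 2823
link = 2633/2823 = 0.932696
Link Period 1→Period 2:
ΣP(Period 2)Q(Period 1) = 13×64 + 558×2 + 36×12 + 5×173 = 832 + 1116 + 432 + 865 = 3245
ΣP(Period 1)Q(Period 1) = 11×64 + 526×2 + 30×12 + 4×173 = 704 + 1052 + 360 + 692 = 2808
link = 3245/2808 = 1.155627
Chained index = 100 × 0.932696 × 1.155627 = 107.7848

107.78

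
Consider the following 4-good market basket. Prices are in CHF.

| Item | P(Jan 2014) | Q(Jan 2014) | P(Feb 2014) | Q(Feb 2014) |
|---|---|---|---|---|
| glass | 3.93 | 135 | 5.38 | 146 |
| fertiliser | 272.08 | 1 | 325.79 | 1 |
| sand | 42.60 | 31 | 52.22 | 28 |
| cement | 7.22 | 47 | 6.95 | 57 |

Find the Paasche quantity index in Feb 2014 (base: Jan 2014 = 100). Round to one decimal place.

Paasche quantity index uses current-period prices as weights.
ΣP(Feb 2014)·Q(Feb 2014) = 5.38×146 + 325.79×1 + 52.22×28 + 6.95×57 = 785.48 + 325.79 + 1462.16 + 396.15 = 2969.58
ΣP(Feb 2014)·Q(Jan 2014) = 5.38×135 + 325.79×1 + 52.22×31 + 6.95×47 = 726.3 + 325.79 + 1618.82 + 326.65 = 2997.56
Index = 2969.58 / 2997.56 × 100 = 99.0666

99.1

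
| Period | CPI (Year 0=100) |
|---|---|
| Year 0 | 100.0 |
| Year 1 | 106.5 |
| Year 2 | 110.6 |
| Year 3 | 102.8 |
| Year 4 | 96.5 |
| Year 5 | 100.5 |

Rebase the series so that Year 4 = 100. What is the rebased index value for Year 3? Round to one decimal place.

Rebased(Year 3) = 102.8 / 96.5 × 100 = 106.5285

106.5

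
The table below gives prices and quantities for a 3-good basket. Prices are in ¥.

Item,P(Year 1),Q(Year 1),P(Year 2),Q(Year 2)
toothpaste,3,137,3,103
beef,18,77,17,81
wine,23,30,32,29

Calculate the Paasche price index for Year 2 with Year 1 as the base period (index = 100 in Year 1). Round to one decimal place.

Paasche price index uses current-period quantities as weights.
ΣP(Year 2)·Q(Year 2) = 3×103 + 17×81 + 32×29 = 309 + 1377 + 928 = 2614
ΣP(Year 1)·Q(Year 2) = 3×103 + 18×81 + 23×29 = 309 + 1458 + 667 = 2434
Index = 2614 / 2434 × 100 = 107.3952

107.4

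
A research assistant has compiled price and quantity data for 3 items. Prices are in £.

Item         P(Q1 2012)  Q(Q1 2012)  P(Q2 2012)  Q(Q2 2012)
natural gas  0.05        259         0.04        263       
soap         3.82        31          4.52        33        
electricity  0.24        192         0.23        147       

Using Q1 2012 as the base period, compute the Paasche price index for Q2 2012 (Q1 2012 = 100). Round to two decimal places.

Paasche price index uses current-period quantities as weights.
ΣP(Q2 2012)·Q(Q2 2012) = 0.04×263 + 4.52×33 + 0.23×147 = 10.52 + 149.16 + 33.81 = 193.49
ΣP(Q1 2012)·Q(Q2 2012) = 0.05×263 + 3.82×33 + 0.24×147 = 13.15 + 126.06 + 35.28 = 174.49
Index = 193.49 / 174.49 × 100 = 110.8889

110.89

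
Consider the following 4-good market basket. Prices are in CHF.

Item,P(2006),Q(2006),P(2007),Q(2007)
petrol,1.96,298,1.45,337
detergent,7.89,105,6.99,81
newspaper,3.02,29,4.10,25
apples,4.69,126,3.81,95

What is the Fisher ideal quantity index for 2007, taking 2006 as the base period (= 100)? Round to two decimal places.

86.57

Laspeyres component (base-period weights):
ΣP(2006)Q(2007) = 1.96×337 + 7.89×81 + 3.02×25 + 4.69×95 = 660.52 + 639.09 + 75.5 + 445.55 = 1820.66
ΣP(2006)Q(2006) = 1.96×298 + 7.89×105 + 3.02×29 + 4.69×126 = 584.08 + 828.45 + 87.58 + 590.94 = 2091.05
L = 1820.66 / 2091.05 × 100 = 87.0692
Paasche component (current-period weights):
ΣP(2007)Q(2007) = 1.45×337 + 6.99×81 + 4.10×25 + 3.81×95 = 488.65 + 566.19 + 102.5 + 361.95 = 1519.29
ΣP(2007)Q(2006) = 1.45×298 + 6.99×105 + 4.10×29 + 3.81×126 = 432.1 + 733.95 + 118.9 + 480.06 = 1765.01
P = 1519.29 / 1765.01 × 100 = 86.0783
Fisher = √(L × P) = √(87.0692 × 86.0783) = 86.5723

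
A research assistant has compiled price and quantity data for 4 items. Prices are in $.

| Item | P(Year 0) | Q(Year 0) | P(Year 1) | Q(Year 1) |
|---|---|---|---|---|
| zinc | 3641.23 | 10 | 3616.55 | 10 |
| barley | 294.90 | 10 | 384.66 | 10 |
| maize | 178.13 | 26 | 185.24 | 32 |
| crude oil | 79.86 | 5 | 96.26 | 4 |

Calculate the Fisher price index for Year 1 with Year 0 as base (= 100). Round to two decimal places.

102.07

Laspeyres component (base-period weights):
ΣP(Year 1)Q(Year 0) = 3616.55×10 + 384.66×10 + 185.24×26 + 96.26×5 = 36165.5 + 3846.6 + 4816.24 + 481.3 = 45309.64
ΣP(Year 0)Q(Year 0) = 3641.23×10 + 294.90×10 + 178.13×26 + 79.86×5 = 36412.3 + 2949 + 4631.38 + 399.3 = 44391.98
L = 45309.64 / 44391.98 × 100 = 102.0672
Paasche component (current-period weights):
ΣP(Year 1)Q(Year 1) = 3616.55×10 + 384.66×10 + 185.24×32 + 96.26×4 = 36165.5 + 3846.6 + 5927.68 + 385.04 = 46324.82
ΣP(Year 0)Q(Year 1) = 3641.23×10 + 294.90×10 + 178.13×32 + 79.86×4 = 36412.3 + 2949 + 5700.16 + 319.44 = 45380.9
P = 46324.82 / 45380.9 × 100 = 102.0800
Fisher = √(L × P) = √(102.0672 × 102.0800) = 102.0736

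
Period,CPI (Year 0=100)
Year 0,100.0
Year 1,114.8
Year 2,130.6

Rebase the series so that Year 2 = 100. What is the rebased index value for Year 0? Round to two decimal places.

Rebased(Year 0) = 100.0 / 130.6 × 100 = 76.5697

76.57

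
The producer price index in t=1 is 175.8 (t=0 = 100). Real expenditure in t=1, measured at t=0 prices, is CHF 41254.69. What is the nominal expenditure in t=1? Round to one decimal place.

Nominal = Real × (Index/100) = 41254.69 × (175.8/100)
        = 41254.69 × 1.758 = 72525.7450

72525.7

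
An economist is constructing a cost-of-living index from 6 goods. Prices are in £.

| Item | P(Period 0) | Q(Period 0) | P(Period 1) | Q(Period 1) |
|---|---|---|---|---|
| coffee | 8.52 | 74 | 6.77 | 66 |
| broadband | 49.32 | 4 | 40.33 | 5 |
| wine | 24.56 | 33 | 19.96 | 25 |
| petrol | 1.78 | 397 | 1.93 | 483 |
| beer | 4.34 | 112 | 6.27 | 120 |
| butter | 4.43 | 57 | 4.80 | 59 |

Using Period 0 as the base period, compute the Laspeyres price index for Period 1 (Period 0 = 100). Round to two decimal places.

99.34

Laspeyres price index uses base-period quantities as weights.
ΣP(Period 1)·Q(Period 0) = 6.77×74 + 40.33×4 + 19.96×33 + 1.93×397 + 6.27×112 + 4.80×57 = 500.98 + 161.32 + 658.68 + 766.21 + 702.24 + 273.6 = 3063.03
ΣP(Period 0)·Q(Period 0) = 8.52×74 + 49.32×4 + 24.56×33 + 1.78×397 + 4.34×112 + 4.43×57 = 630.48 + 197.28 + 810.48 + 706.66 + 486.08 + 252.51 = 3083.49
Index = 3063.03 / 3083.49 × 100 = 99.3365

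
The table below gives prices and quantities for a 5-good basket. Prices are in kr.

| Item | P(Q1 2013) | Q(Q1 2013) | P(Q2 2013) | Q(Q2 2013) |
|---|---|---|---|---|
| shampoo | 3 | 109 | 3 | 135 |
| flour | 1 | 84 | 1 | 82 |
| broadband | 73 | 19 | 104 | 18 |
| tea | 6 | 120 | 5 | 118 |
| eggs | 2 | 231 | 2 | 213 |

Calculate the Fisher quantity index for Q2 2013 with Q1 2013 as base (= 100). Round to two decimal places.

Laspeyres component (base-period weights):
ΣP(Q1 2013)Q(Q2 2013) = 3×135 + 1×82 + 73×18 + 6×118 + 2×213 = 405 + 82 + 1314 + 708 + 426 = 2935
ΣP(Q1 2013)Q(Q1 2013) = 3×109 + 1×84 + 73×19 + 6×120 + 2×231 = 327 + 84 + 1387 + 720 + 462 = 2980
L = 2935 / 2980 × 100 = 98.4899
Paasche component (current-period weights):
ΣP(Q2 2013)Q(Q2 2013) = 3×135 + 1×82 + 104×18 + 5×118 + 2×213 = 405 + 82 + 1872 + 590 + 426 = 3375
ΣP(Q2 2013)Q(Q1 2013) = 3×109 + 1×84 + 104×19 + 5×120 + 2×231 = 327 + 84 + 1976 + 600 + 462 = 3449
P = 3375 / 3449 × 100 = 97.8545
Fisher = √(L × P) = √(98.4899 × 97.8545) = 98.1717

98.17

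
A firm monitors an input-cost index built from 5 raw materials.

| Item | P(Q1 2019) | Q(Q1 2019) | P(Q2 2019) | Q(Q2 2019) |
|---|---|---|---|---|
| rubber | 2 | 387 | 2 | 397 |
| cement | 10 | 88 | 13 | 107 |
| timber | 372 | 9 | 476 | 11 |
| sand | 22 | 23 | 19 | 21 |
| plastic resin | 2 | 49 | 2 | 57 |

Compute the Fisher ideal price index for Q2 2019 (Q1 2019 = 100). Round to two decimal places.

Laspeyres component (base-period weights):
ΣP(Q2 2019)Q(Q1 2019) = 2×387 + 13×88 + 476×9 + 19×23 + 2×49 = 774 + 1144 + 4284 + 437 + 98 = 6737
ΣP(Q1 2019)Q(Q1 2019) = 2×387 + 10×88 + 372×9 + 22×23 + 2×49 = 774 + 880 + 3348 + 506 + 98 = 5606
L = 6737 / 5606 × 100 = 120.1748
Paasche component (current-period weights):
ΣP(Q2 2019)Q(Q2 2019) = 2×397 + 13×107 + 476×11 + 19×21 + 2×57 = 794 + 1391 + 5236 + 399 + 114 = 7934
ΣP(Q1 2019)Q(Q2 2019) = 2×397 + 10×107 + 372×11 + 22×21 + 2×57 = 794 + 1070 + 4092 + 462 + 114 = 6532
P = 7934 / 6532 × 100 = 121.4636
Fisher = √(L × P) = √(120.1748 × 121.4636) = 120.8175

120.82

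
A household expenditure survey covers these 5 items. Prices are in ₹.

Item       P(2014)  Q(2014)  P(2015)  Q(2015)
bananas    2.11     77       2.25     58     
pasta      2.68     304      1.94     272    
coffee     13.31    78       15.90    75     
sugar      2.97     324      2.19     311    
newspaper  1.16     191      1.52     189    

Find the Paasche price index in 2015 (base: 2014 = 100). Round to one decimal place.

Paasche price index uses current-period quantities as weights.
ΣP(2015)·Q(2015) = 2.25×58 + 1.94×272 + 15.90×75 + 2.19×311 + 1.52×189 = 130.5 + 527.68 + 1192.5 + 681.09 + 287.28 = 2819.05
ΣP(2014)·Q(2015) = 2.11×58 + 2.68×272 + 13.31×75 + 2.97×311 + 1.16×189 = 122.38 + 728.96 + 998.25 + 923.67 + 219.24 = 2992.5
Index = 2819.05 / 2992.5 × 100 = 94.2038

94.2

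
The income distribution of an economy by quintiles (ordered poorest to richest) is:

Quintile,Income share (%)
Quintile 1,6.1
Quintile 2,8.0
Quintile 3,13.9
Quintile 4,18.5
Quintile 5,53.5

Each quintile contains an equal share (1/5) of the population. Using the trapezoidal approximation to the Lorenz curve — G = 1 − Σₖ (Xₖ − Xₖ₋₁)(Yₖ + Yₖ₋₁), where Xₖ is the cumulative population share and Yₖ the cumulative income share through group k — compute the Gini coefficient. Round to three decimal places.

Cumulative income shares Yₖ: 0.0610, 0.1410, 0.2800, 0.4650, 1.0000
Σ (Xₖ−Xₖ₋₁)(Yₖ+Yₖ₋₁) = (1/5)(0.0610+0.0000) + (1/5)(0.1410+0.0610) + (1/5)(0.2800+0.1410) + (1/5)(0.4650+0.2800) + (1/5)(1.0000+0.4650)
  = 0.0122 + 0.0404 + 0.0842 + 0.1490 + 0.2930 = 0.5788
G = 1 − 0.5788 = 0.4212

0.421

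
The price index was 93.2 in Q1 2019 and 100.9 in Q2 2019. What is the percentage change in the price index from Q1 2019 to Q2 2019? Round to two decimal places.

Change = (100.9 − 93.2) / 93.2 × 100
       = 7.7 / 93.2 × 100 = 8.2618%

8.26%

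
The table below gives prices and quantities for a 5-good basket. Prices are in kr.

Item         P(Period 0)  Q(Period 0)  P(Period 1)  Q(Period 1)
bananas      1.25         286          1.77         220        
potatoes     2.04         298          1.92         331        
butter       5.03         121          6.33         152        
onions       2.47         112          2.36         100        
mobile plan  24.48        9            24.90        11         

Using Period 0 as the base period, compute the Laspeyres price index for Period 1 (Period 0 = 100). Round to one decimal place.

112.6

Laspeyres price index uses base-period quantities as weights.
ΣP(Period 1)·Q(Period 0) = 1.77×286 + 1.92×298 + 6.33×121 + 2.36×112 + 24.90×9 = 506.22 + 572.16 + 765.93 + 264.32 + 224.1 = 2332.73
ΣP(Period 0)·Q(Period 0) = 1.25×286 + 2.04×298 + 5.03×121 + 2.47×112 + 24.48×9 = 357.5 + 607.92 + 608.63 + 276.64 + 220.32 = 2071.01
Index = 2332.73 / 2071.01 × 100 = 112.6373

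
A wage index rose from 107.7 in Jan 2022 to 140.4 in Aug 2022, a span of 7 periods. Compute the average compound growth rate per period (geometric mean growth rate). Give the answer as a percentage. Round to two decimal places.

3.86%

Growth factor = (140.4/107.7)^(1/7) = (1.303621)^(1/7) = 1.038605
Growth rate = 1.038605 − 1 = 0.038605 = 3.8605%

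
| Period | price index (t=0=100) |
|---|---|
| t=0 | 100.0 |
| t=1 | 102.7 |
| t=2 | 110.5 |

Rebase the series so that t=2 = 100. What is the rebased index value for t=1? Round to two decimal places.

92.94

Rebased(t=1) = 102.7 / 110.5 × 100 = 92.9412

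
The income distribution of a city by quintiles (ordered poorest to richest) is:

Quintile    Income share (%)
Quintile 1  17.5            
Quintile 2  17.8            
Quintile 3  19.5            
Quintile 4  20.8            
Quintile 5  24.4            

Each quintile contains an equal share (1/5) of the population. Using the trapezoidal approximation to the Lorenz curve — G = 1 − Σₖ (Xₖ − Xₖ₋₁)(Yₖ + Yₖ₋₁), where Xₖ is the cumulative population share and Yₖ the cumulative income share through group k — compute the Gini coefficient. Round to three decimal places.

0.067

Cumulative income shares Yₖ: 0.1750, 0.3530, 0.5480, 0.7560, 1.0000
Σ (Xₖ−Xₖ₋₁)(Yₖ+Yₖ₋₁) = (1/5)(0.1750+0.0000) + (1/5)(0.3530+0.1750) + (1/5)(0.5480+0.3530) + (1/5)(0.7560+0.5480) + (1/5)(1.0000+0.7560)
  = 0.0350 + 0.1056 + 0.1802 + 0.2608 + 0.3512 = 0.9328
G = 1 − 0.9328 = 0.0672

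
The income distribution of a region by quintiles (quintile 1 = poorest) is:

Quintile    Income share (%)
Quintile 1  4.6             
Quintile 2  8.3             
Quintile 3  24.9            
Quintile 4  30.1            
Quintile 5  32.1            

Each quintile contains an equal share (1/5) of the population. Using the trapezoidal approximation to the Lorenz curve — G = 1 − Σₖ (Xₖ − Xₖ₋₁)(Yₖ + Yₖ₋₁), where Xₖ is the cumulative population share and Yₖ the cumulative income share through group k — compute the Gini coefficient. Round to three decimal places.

0.307

Cumulative income shares Yₖ: 0.0460, 0.1290, 0.3780, 0.6790, 1.0000
Σ (Xₖ−Xₖ₋₁)(Yₖ+Yₖ₋₁) = (1/5)(0.0460+0.0000) + (1/5)(0.1290+0.0460) + (1/5)(0.3780+0.1290) + (1/5)(0.6790+0.3780) + (1/5)(1.0000+0.6790)
  = 0.0092 + 0.0350 + 0.1014 + 0.2114 + 0.3358 = 0.6928
G = 1 − 0.6928 = 0.3072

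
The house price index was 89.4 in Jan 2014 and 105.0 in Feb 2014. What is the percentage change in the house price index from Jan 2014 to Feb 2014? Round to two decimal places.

17.45%

Change = (105.0 − 89.4) / 89.4 × 100
       = 15.6 / 89.4 × 100 = 17.4497%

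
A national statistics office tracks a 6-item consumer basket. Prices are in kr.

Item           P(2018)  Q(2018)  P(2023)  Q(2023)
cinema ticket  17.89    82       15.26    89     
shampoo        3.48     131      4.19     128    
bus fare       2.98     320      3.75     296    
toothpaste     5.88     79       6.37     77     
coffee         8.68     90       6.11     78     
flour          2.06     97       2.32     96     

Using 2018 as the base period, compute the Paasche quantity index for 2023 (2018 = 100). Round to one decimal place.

Paasche quantity index uses current-period prices as weights.
ΣP(2023)·Q(2023) = 15.26×89 + 4.19×128 + 3.75×296 + 6.37×77 + 6.11×78 + 2.32×96 = 1358.14 + 536.32 + 1110 + 490.49 + 476.58 + 222.72 = 4194.25
ΣP(2023)·Q(2018) = 15.26×82 + 4.19×131 + 3.75×320 + 6.37×79 + 6.11×90 + 2.32×97 = 1251.32 + 548.89 + 1200 + 503.23 + 549.9 + 225.04 = 4278.38
Index = 4194.25 / 4278.38 × 100 = 98.0336

98.0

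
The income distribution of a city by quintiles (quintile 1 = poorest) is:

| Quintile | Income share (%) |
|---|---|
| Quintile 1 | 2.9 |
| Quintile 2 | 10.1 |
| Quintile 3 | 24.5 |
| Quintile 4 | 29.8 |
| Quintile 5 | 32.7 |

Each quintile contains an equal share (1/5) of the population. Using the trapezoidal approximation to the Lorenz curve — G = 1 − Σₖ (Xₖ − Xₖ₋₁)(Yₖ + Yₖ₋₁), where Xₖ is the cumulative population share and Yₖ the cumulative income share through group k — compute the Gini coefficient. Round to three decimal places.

Cumulative income shares Yₖ: 0.0290, 0.1300, 0.3750, 0.6730, 1.0000
Σ (Xₖ−Xₖ₋₁)(Yₖ+Yₖ₋₁) = (1/5)(0.0290+0.0000) + (1/5)(0.1300+0.0290) + (1/5)(0.3750+0.1300) + (1/5)(0.6730+0.3750) + (1/5)(1.0000+0.6730)
  = 0.0058 + 0.0318 + 0.1010 + 0.2096 + 0.3346 = 0.6828
G = 1 − 0.6828 = 0.3172

0.317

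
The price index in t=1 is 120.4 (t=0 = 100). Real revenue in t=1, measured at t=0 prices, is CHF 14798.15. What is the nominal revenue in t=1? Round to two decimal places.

Nominal = Real × (Index/100) = 14798.15 × (120.4/100)
        = 14798.15 × 1.204 = 17816.9726

17816.97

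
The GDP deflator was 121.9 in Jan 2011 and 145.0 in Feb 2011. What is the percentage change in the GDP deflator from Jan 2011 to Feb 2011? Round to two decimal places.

18.95%

Change = (145.0 − 121.9) / 121.9 × 100
       = 23.1 / 121.9 × 100 = 18.9500%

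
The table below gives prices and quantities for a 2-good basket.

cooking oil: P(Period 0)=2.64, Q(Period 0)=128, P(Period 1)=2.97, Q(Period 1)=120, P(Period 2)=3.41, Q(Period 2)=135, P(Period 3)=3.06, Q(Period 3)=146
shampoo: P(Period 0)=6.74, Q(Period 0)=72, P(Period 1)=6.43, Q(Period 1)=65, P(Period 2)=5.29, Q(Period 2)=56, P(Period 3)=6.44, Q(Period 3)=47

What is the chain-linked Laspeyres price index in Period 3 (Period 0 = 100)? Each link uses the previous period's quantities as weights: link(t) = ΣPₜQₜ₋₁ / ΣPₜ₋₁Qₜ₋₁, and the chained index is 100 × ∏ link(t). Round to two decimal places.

Link Period 0→Period 1:
ΣP(Period 1)Q(Period 0) = 2.97×128 + 6.43×72 = 380.16 + 462.96 = 843.12
ΣP(Period 0)Q(Period 0) = 2.64×128 + 6.74×72 = 337.92 + 485.28 = 823.2
link = 843.12/823.2 = 1.024198
Link Period 1→Period 2:
ΣP(Period 2)Q(Period 1) = 3.41×120 + 5.29×65 = 409.2 + 343.85 = 753.05
ΣP(Period 1)Q(Period 1) = 2.97×120 + 6.43×65 = 356.4 + 417.95 = 774.35
link = 753.05/774.35 = 0.972493
Link Period 2→Period 3:
ΣP(Period 3)Q(Period 2) = 3.06×135 + 6.44×56 = 413.1 + 360.64 = 773.74
ΣP(Period 2)Q(Period 2) = 3.41×135 + 5.29×56 = 460.35 + 296.24 = 756.59
link = 773.74/756.59 = 1.022667
Chained index = 100 × 1.024198 × 0.972493 × 1.022667 = 101.8603

101.86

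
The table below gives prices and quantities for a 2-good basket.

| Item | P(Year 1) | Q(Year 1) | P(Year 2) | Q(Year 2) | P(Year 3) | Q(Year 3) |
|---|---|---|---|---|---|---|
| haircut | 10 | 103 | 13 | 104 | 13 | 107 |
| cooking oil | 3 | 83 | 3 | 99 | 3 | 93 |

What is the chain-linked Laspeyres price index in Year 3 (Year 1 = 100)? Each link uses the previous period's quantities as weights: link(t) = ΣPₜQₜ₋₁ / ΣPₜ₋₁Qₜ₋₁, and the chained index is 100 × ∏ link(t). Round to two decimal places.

Link Year 1→Year 2:
ΣP(Year 2)Q(Year 1) = 13×103 + 3×83 = 1339 + 249 = 1588
ΣP(Year 1)Q(Year 1) = 10×103 + 3×83 = 1030 + 249 = 1279
link = 1588/1279 = 1.241595
Link Year 2→Year 3:
ΣP(Year 3)Q(Year 2) = 13×104 + 3×99 = 1352 + 297 = 1649
ΣP(Year 2)Q(Year 2) = 13×104 + 3×99 = 1352 + 297 = 1649
link = 1649/1649 = 1.000000
Chained index = 100 × 1.241595 × 1.000000 = 124.1595

124.16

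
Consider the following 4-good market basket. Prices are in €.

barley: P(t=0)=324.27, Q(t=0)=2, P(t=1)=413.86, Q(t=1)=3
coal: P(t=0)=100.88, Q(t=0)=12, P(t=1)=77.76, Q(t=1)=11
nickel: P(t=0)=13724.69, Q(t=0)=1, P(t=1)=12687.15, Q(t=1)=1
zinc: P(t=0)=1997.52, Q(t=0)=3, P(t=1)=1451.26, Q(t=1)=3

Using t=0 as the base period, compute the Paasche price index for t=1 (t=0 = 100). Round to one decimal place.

87.8

Paasche price index uses current-period quantities as weights.
ΣP(t=1)·Q(t=1) = 413.86×3 + 77.76×11 + 12687.15×1 + 1451.26×3 = 1241.58 + 855.36 + 12687.15 + 4353.78 = 19137.87
ΣP(t=0)·Q(t=1) = 324.27×3 + 100.88×11 + 13724.69×1 + 1997.52×3 = 972.81 + 1109.68 + 13724.69 + 5992.56 = 21799.74
Index = 19137.87 / 21799.74 × 100 = 87.7894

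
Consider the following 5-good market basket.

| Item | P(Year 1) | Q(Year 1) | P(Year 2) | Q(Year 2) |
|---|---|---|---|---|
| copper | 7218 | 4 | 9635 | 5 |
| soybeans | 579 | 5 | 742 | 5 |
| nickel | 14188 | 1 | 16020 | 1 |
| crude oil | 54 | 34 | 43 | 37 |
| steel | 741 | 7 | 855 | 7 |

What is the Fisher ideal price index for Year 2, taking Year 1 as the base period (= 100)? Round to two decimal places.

124.55

Laspeyres component (base-period weights):
ΣP(Year 2)Q(Year 1) = 9635×4 + 742×5 + 16020×1 + 43×34 + 855×7 = 38540 + 3710 + 16020 + 1462 + 5985 = 65717
ΣP(Year 1)Q(Year 1) = 7218×4 + 579×5 + 14188×1 + 54×34 + 741×7 = 28872 + 2895 + 14188 + 1836 + 5187 = 52978
L = 65717 / 52978 × 100 = 124.0458
Paasche component (current-period weights):
ΣP(Year 2)Q(Year 2) = 9635×5 + 742×5 + 16020×1 + 43×37 + 855×7 = 48175 + 3710 + 16020 + 1591 + 5985 = 75481
ΣP(Year 1)Q(Year 2) = 7218×5 + 579×5 + 14188×1 + 54×37 + 741×7 = 36090 + 2895 + 14188 + 1998 + 5187 = 60358
P = 75481 / 60358 × 100 = 125.0555
Fisher = √(L × P) = √(124.0458 × 125.0555) = 124.5496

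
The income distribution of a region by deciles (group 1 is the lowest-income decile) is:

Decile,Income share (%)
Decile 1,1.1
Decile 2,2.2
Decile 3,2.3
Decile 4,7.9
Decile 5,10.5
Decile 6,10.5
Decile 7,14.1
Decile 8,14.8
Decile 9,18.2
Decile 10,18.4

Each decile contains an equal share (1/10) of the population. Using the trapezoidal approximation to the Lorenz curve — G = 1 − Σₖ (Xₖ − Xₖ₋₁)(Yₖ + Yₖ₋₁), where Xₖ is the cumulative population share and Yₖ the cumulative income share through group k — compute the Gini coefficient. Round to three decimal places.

Cumulative income shares Yₖ: 0.0110, 0.0330, 0.0560, 0.1350, 0.2400, 0.3450, 0.4860, 0.6340, 0.8160, 1.0000
Σ (Xₖ−Xₖ₋₁)(Yₖ+Yₖ₋₁) = (1/10)(0.0110+0.0000) + (1/10)(0.0330+0.0110) + (1/10)(0.0560+0.0330) + (1/10)(0.1350+0.0560) + (1/10)(0.2400+0.1350) + (1/10)(0.3450+0.2400) + (1/10)(0.4860+0.3450) + (1/10)(0.6340+0.4860) + (1/10)(0.8160+0.6340) + (1/10)(1.0000+0.8160)
  = 0.0011 + 0.0044 + 0.0089 + 0.0191 + 0.0375 + 0.0585 + 0.0831 + 0.1120 + 0.1450 + 0.1816 = 0.6512
G = 1 − 0.6512 = 0.3488

0.349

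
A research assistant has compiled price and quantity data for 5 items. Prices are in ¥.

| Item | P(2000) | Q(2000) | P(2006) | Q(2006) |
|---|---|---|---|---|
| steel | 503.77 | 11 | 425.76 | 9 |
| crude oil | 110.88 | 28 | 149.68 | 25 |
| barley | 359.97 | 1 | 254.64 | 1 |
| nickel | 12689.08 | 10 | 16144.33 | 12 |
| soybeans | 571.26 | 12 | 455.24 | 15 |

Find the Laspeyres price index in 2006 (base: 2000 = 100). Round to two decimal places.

Laspeyres price index uses base-period quantities as weights.
ΣP(2006)·Q(2000) = 425.76×11 + 149.68×28 + 254.64×1 + 16144.33×10 + 455.24×12 = 4683.36 + 4191.04 + 254.64 + 161443.3 + 5462.88 = 176035.22
ΣP(2000)·Q(2000) = 503.77×11 + 110.88×28 + 359.97×1 + 12689.08×10 + 571.26×12 = 5541.47 + 3104.64 + 359.97 + 126890.8 + 6855.12 = 142752
Index = 176035.22 / 142752 × 100 = 123.3154

123.32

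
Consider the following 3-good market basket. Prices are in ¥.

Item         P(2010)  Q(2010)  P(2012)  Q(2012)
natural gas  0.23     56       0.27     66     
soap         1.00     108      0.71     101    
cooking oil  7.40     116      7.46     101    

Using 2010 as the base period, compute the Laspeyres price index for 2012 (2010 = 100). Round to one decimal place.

Laspeyres price index uses base-period quantities as weights.
ΣP(2012)·Q(2010) = 0.27×56 + 0.71×108 + 7.46×116 = 15.12 + 76.68 + 865.36 = 957.16
ΣP(2010)·Q(2010) = 0.23×56 + 1.00×108 + 7.40×116 = 12.88 + 108 + 858.4 = 979.28
Index = 957.16 / 979.28 × 100 = 97.7412

97.7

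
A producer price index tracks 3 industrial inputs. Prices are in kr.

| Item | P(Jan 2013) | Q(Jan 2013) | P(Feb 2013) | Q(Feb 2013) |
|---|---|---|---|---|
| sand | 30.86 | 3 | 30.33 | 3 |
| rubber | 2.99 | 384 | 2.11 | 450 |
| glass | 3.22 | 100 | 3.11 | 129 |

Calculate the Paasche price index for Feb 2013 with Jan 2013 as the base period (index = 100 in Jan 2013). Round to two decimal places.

Paasche price index uses current-period quantities as weights.
ΣP(Feb 2013)·Q(Feb 2013) = 30.33×3 + 2.11×450 + 3.11×129 = 90.99 + 949.5 + 401.19 = 1441.68
ΣP(Jan 2013)·Q(Feb 2013) = 30.86×3 + 2.99×450 + 3.22×129 = 92.58 + 1345.5 + 415.38 = 1853.46
Index = 1441.68 / 1853.46 × 100 = 77.7832

77.78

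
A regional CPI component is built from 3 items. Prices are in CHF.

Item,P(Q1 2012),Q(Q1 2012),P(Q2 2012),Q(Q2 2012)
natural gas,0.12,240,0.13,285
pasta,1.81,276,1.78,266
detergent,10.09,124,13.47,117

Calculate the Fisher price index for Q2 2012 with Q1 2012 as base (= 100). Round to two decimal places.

123.12

Laspeyres component (base-period weights):
ΣP(Q2 2012)Q(Q1 2012) = 0.13×240 + 1.78×276 + 13.47×124 = 31.2 + 491.28 + 1670.28 = 2192.76
ΣP(Q1 2012)Q(Q1 2012) = 0.12×240 + 1.81×276 + 10.09×124 = 28.8 + 499.56 + 1251.16 = 1779.52
L = 2192.76 / 1779.52 × 100 = 123.2220
Paasche component (current-period weights):
ΣP(Q2 2012)Q(Q2 2012) = 0.13×285 + 1.78×266 + 13.47×117 = 37.05 + 473.48 + 1575.99 = 2086.52
ΣP(Q1 2012)Q(Q2 2012) = 0.12×285 + 1.81×266 + 10.09×117 = 34.2 + 481.46 + 1180.53 = 1696.19
P = 2086.52 / 1696.19 × 100 = 123.0122
Fisher = √(L × P) = √(123.2220 × 123.0122) = 123.1170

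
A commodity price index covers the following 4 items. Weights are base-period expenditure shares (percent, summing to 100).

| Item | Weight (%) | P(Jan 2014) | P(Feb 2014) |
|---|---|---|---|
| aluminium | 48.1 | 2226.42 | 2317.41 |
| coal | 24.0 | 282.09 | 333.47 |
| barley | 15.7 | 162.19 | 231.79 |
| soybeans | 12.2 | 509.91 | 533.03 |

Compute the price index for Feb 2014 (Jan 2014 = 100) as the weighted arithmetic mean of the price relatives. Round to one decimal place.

aluminium: 48.1 × (2317.41/2226.42) = 48.1 × 1.040868 = 50.0658
coal: 24.0 × (333.47/282.09) = 24.0 × 1.182140 = 28.3714
barley: 15.7 × (231.79/162.19) = 15.7 × 1.429126 = 22.4373
soybeans: 12.2 × (533.03/509.91) = 12.2 × 1.045341 = 12.7532
Index = Σ wᵢ·(p₁ᵢ/p₀ᵢ) = 50.0658 + 28.3714 + 22.4373 + 12.7532 = 113.6276

113.6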